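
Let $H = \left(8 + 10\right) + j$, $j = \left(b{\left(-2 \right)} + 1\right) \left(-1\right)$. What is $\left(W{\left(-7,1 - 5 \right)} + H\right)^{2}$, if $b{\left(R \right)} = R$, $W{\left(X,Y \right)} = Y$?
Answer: $225$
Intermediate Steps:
$j = 1$ ($j = \left(-2 + 1\right) \left(-1\right) = \left(-1\right) \left(-1\right) = 1$)
$H = 19$ ($H = \left(8 + 10\right) + 1 = 18 + 1 = 19$)
$\left(W{\left(-7,1 - 5 \right)} + H\right)^{2} = \left(\left(1 - 5\right) + 19\right)^{2} = \left(-4 + 19\right)^{2} = 15^{2} = 225$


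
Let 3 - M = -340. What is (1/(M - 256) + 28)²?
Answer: 5938969/7569 ≈ 784.64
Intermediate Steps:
M = 343 (M = 3 - 1*(-340) = 3 + 340 = 343)
(1/(M - 256) + 28)² = (1/(343 - 256) + 28)² = (1/87 + 28)² = (2437/87)² = 5938969/7569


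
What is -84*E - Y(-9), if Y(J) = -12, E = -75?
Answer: 6312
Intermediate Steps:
-84*E - Y(-9) = -84*(-75) - 1*(-12) = 6300 + 12 = 6312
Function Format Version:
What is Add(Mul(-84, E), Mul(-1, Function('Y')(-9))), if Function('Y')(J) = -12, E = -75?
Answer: 6312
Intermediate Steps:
Add(Mul(-84, E), Mul(-1, Function('Y')(-9))) = Add(Mul(-84, -75), Mul(-1, -12)) = Add(6300, 12) = 6312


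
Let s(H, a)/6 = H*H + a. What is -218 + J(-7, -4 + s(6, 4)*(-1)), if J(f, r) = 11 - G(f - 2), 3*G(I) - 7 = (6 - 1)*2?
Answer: -638/3 ≈ -212.67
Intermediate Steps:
s(H, a) = 6*a + 6*H² (s(H, a) = 6*(H*H + a) = 6*(H² + a) = 6*(a + H²) = 6*a + 6*H²)
G(I) = 17/3 (G(I) = 7/3 + ((6 - 1)*2)/3 = 7/3 + (5*2)/3 = 7/3 + (⅓)*10 = 7/3 + 10/3 = 17/3)
J(f, r) = 16/3 (J(f, r) = 11 - 1*17/3 = 11 - 17/3 = 16/3)
-218 + J(-7, -4 + s(6, 4)*(-1)) = -218 + 16/3 = -638/3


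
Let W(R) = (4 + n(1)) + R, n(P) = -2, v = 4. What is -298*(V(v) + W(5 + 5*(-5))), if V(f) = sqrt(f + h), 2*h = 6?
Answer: 5364 - 298*sqrt(7) ≈ 4575.6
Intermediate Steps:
h = 3 (h = (1/2)*6 = 3)
W(R) = 2 + R (W(R) = (4 - 2) + R = 2 + R)
V(f) = sqrt(3 + f) (V(f) = sqrt(f + 3) = sqrt(3 + f))
-298*(V(v) + W(5 + 5*(-5))) = -298*(sqrt(3 + 4) + (2 + (5 + 5*(-5)))) = -298*(sqrt(7) + (2 + (5 - 25))) = -298*(sqrt(7) + (2 - 20)) = -298*(sqrt(7) - 18) = -298*(-18 + sqrt(7)) = 5364 - 298*sqrt(7)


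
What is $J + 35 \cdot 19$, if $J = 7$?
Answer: $672$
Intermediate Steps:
$J + 35 \cdot 19 = 7 + 35 \cdot 19 = 7 + 665 = 672$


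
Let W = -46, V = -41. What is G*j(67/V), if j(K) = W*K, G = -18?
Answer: -55476/41 ≈ -1353.1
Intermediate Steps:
j(K) = -46*K
G*j(67/V) = -(-828)*67/(-41) = -(-828)*67*(-1/41) = -(-828)*(-67)/41 = -18*3082/41 = -55476/41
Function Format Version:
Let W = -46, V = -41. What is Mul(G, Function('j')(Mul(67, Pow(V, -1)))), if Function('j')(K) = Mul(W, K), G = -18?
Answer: Rational(-55476, 41) ≈ -1353.1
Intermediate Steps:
Function('j')(K) = Mul(-46, K)
Mul(G, Function('j')(Mul(67, Pow(V, -1)))) = Mul(-18, Mul(-46, Mul(67, Pow(-41, -1)))) = Mul(-18, Mul(-46, Mul(67, Rational(-1, 41)))) = Mul(-18, Mul(-46, Rational(-67, 41))) = Mul(-18, Rational(3082, 41)) = Rational(-55476, 41)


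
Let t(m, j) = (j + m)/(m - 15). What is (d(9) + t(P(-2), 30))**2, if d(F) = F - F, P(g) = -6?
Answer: 64/49 ≈ 1.3061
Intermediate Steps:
t(m, j) = (j + m)/(-15 + m)
d(F) = 0
(d(9) + t(P(-2), 30))**2 = (0 + (30 - 6)/(-15 - 6))**2 = (0 + 24/(-21))**2 = (0 - 1/21*24)**2 = (0 - 8/7)**2 = (-8/7)**2 = 64/49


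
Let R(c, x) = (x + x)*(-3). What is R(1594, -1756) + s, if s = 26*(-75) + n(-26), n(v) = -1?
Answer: 8585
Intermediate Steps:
R(c, x) = -6*x (R(c, x) = (2*x)*(-3) = -6*x)
s = -1951 (s = 26*(-75) - 1 = -1950 - 1 = -1951)
R(1594, -1756) + s = -6*(-1756) - 1951 = 10536 - 1951 = 8585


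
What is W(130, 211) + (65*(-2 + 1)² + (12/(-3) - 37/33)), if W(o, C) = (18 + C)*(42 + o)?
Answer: 1301780/33 ≈ 39448.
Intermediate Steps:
W(130, 211) + (65*(-2 + 1)² + (12/(-3) - 37/33)) = (756 + 18*130 + 42*211 + 211*130) + (65*(-2 + 1)² + (12/(-3) - 37/33)) = (756 + 2340 + 8862 + 27430) + (65*(-1)² + (12*(-⅓) - 37*1/33)) = 39388 + (65*1 + (-4 - 37/33)) = 39388 + (65 - 169/33) = 39388 + 1976/33 = 1301780/33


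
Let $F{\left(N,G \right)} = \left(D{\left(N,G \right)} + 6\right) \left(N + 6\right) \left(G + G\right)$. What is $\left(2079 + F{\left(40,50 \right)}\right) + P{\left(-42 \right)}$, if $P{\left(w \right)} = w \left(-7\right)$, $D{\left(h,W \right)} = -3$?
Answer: $16173$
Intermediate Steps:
$P{\left(w \right)} = - 7 w$
$F{\left(N,G \right)} = 6 G \left(6 + N\right)$ ($F{\left(N,G \right)} = \left(-3 + 6\right) \left(N + 6\right) \left(G + G\right) = 3 \left(6 + N\right) 2 G = 3 \cdot 2 G \left(6 + N\right) = 6 G \left(6 + N\right)$)
$\left(2079 + F{\left(40,50 \right)}\right) + P{\left(-42 \right)} = \left(2079 + 6 \cdot 50 \left(6 + 40\right)\right) - -294 = \left(2079 + 6 \cdot 50 \cdot 46\right) + 294 = \left(2079 + 13800\right) + 294 = 15879 + 294 = 16173$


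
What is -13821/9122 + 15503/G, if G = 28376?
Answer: -125383165/129422936 ≈ -0.96879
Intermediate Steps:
-13821/9122 + 15503/G = -13821/9122 + 15503/28376 = -125383165/129422936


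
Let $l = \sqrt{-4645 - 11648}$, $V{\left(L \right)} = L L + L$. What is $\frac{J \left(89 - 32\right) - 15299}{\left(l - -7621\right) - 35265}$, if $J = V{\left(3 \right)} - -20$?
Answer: $\frac{372502900}{764207029} + \frac{13475 i \sqrt{16293}}{764207029} \approx 0.48744 + 0.0022507 i$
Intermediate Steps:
$V{\left(L \right)} = L + L^{2}$ ($V{\left(L \right)} = L^{2} + L = L + L^{2}$)
$l = i \sqrt{16293}$ ($l = \sqrt{-16293} = i \sqrt{16293} \approx 127.64 i$)
$J = 32$ ($J = 3 \left(1 + 3\right) - -20 = 3 \cdot 4 + 20 = 12 + 20 = 32$)
$\frac{J \left(89 - 32\right) - 15299}{\left(l - -7621\right) - 35265} = \frac{32 \left(89 - 32\right) - 15299}{\left(i \sqrt{16293} - -7621\right) - 35265} = \frac{32 \cdot 57 - 15299}{\left(i \sqrt{16293} + 7621\right) - 35265} = \frac{1824 - 15299}{\left(7621 + i \sqrt{16293}\right) - 35265} = - \frac{13475}{-27644 + i \sqrt{16293}}$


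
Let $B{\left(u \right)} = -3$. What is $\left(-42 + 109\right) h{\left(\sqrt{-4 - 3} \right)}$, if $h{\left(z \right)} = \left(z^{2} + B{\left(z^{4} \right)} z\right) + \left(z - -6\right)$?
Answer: $-67 - 134 i \sqrt{7} \approx -67.0 - 354.53 i$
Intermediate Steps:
$h{\left(z \right)} = 6 + z^{2} - 2 z$ ($h{\left(z \right)} = \left(z^{2} - 3 z\right) + \left(z - -6\right) = \left(z^{2} - 3 z\right) + \left(z + 6\right) = \left(z^{2} - 3 z\right) + \left(6 + z\right) = 6 + z^{2} - 2 z$)
$\left(-42 + 109\right) h{\left(\sqrt{-4 - 3} \right)} = \left(-42 + 109\right) \left(6 + \left(\sqrt{-4 - 3}\right)^{2} - 2 \sqrt{-4 - 3}\right) = 67 \left(6 + \left(\sqrt{-7}\right)^{2} - 2 \sqrt{-7}\right) = 67 \left(6 + \left(i \sqrt{7}\right)^{2} - 2 i \sqrt{7}\right) = 67 \left(6 - 7 - 2 i \sqrt{7}\right) = 67 \left(-1 - 2 i \sqrt{7}\right) = -67 - 134 i \sqrt{7}$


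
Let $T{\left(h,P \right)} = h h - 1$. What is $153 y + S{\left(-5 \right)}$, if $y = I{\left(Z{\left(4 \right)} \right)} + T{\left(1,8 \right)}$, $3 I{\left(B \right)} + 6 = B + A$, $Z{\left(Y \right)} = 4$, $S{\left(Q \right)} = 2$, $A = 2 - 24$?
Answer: $-1222$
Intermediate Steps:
$A = -22$ ($A = 2 - 24 = -22$)
$T{\left(h,P \right)} = -1 + h^{2}$ ($T{\left(h,P \right)} = h^{2} - 1 = -1 + h^{2}$)
$I{\left(B \right)} = - \frac{28}{3} + \frac{B}{3}$ ($I{\left(B \right)} = -2 + \frac{B - 22}{3} = -2 + \frac{-22 + B}{3} = -2 + \left(- \frac{22}{3} + \frac{B}{3}\right) = - \frac{28}{3} + \frac{B}{3}$)
$y = -8$ ($y = \left(- \frac{28}{3} + \frac{1}{3} \cdot 4\right) - \left(1 - 1^{2}\right) = \left(- \frac{28}{3} + \frac{4}{3}\right) + \left(-1 + 1\right) = -8 + 0 = -8$)
$153 y + S{\left(-5 \right)} = 153 \left(-8\right) + 2 = -1224 + 2 = -1222$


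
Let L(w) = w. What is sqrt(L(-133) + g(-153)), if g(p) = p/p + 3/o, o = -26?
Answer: I*sqrt(89310)/26 ≈ 11.494*I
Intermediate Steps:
g(p) = 23/26 (g(p) = p/p + 3/(-26) = 1 + 3*(-1/26) = 1 - 3/26 = 23/26)
sqrt(L(-133) + g(-153)) = sqrt(-133 + 23/26) = sqrt(-3435/26) = I*sqrt(89310)/26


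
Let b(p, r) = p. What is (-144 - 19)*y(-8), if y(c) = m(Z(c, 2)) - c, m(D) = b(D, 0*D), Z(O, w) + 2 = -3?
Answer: -489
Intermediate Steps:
Z(O, w) = -5 (Z(O, w) = -2 - 3 = -5)
m(D) = D
y(c) = -5 - c
(-144 - 19)*y(-8) = (-144 - 19)*(-5 - 1*(-8)) = -163*(-5 + 8) = -163*3 = -489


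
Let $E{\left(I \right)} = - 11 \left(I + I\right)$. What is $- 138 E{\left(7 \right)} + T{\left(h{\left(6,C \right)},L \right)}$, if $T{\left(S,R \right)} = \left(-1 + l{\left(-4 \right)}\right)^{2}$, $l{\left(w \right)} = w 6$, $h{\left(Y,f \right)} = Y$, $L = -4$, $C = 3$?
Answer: $21877$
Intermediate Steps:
$l{\left(w \right)} = 6 w$
$T{\left(S,R \right)} = 625$ ($T{\left(S,R \right)} = \left(-1 + 6 \left(-4\right)\right)^{2} = \left(-1 - 24\right)^{2} = \left(-25\right)^{2} = 625$)
$E{\left(I \right)} = - 22 I$ ($E{\left(I \right)} = - 11 \cdot 2 I = - 22 I$)
$- 138 E{\left(7 \right)} + T{\left(h{\left(6,C \right)},L \right)} = - 138 \left(\left(-22\right) 7\right) + 625 = \left(-138\right) \left(-154\right) + 625 = 21252 + 625 = 21877$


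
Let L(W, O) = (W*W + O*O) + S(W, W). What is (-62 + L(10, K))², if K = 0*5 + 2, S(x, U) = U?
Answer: 2704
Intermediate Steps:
K = 2 (K = 0 + 2 = 2)
L(W, O) = W + O² + W² (L(W, O) = (W*W + O*O) + W = (W² + O²) + W = (O² + W²) + W = W + O² + W²)
(-62 + L(10, K))² = (-62 + (10 + 2² + 10²))² = (-62 + (10 + 4 + 100))² = (-62 + 114)² = 52² = 2704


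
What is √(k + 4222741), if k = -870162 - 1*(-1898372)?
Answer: 3*√583439 ≈ 2291.5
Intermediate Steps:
k = 1028210 (k = -870162 + 1898372 = 1028210)
√(k + 4222741) = √(1028210 + 4222741) = √5250951 = 3*√583439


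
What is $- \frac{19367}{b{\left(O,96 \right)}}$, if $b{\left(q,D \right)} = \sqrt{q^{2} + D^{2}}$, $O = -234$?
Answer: $- \frac{19367 \sqrt{1777}}{10662} \approx -76.572$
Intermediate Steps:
$b{\left(q,D \right)} = \sqrt{D^{2} + q^{2}}$
$- \frac{19367}{b{\left(O,96 \right)}} = - \frac{19367}{\sqrt{96^{2} + \left(-234\right)^{2}}} = - \frac{19367}{\sqrt{9216 + 54756}} = - \frac{19367}{\sqrt{63972}} = - \frac{19367}{6 \sqrt{1777}} = - 19367 \frac{\sqrt{1777}}{10662} = - \frac{19367 \sqrt{1777}}{10662}$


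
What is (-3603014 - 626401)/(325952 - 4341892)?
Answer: 845883/803188 ≈ 1.0532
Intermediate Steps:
(-3603014 - 626401)/(325952 - 4341892) = -4229415/(-4015940) = -4229415*(-1/4015940) = 845883/803188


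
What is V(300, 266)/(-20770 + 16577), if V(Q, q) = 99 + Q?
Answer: -57/599 ≈ -0.095159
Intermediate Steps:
V(300, 266)/(-20770 + 16577) = (99 + 300)/(-20770 + 16577) = 399/(-4193) = 399*(-1/4193) = -57/599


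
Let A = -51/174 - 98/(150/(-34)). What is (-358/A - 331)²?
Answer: 1096877633054449/9092194609 ≈ 1.2064e+5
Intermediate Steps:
A = 95353/4350 (A = -51*1/174 - 98/(150*(-1/34)) = -17/58 - 98/(-75/17) = -17/58 - 98*(-17/75) = -17/58 + 1666/75 = 95353/4350 ≈ 21.920)
(-358/A - 331)² = (-358/95353/4350 - 331)² = (-358*4350/95353 - 331)² = (-1557300/95353 - 331)² = (-33119143/95353)² = 1096877633054449/9092194609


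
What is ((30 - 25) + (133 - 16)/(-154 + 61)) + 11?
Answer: 457/31 ≈ 14.742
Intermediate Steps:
((30 - 25) + (133 - 16)/(-154 + 61)) + 11 = (5 + 117/(-93)) + 11 = (5 + 117*(-1/93)) + 11 = (5 - 39/31) + 11 = 116/31 + 11 = 457/31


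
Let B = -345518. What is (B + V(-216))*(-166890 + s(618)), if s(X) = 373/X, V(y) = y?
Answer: 17829095623949/309 ≈ 5.7699e+10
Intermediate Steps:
(B + V(-216))*(-166890 + s(618)) = (-345518 - 216)*(-166890 + 373/618) = -345734*(-166890 + 373*(1/618)) = -345734*(-166890 + 373/618) = -345734*(-103137647/618) = 17829095623949/309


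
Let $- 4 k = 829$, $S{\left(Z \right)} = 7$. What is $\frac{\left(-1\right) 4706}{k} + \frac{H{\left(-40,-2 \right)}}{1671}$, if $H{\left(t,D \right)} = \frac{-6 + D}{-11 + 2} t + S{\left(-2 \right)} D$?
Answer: $\frac{282724402}{12467331} \approx 22.677$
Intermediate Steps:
$k = - \frac{829}{4}$ ($k = \left(- \frac{1}{4}\right) 829 = - \frac{829}{4} \approx -207.25$)
$H{\left(t,D \right)} = 7 D + t \left(\frac{2}{3} - \frac{D}{9}\right)$ ($H{\left(t,D \right)} = \frac{-6 + D}{-11 + 2} t + 7 D = \frac{-6 + D}{-9} t + 7 D = \left(-6 + D\right) \left(- \frac{1}{9}\right) t + 7 D = \left(\frac{2}{3} - \frac{D}{9}\right) t + 7 D = t \left(\frac{2}{3} - \frac{D}{9}\right) + 7 D = 7 D + t \left(\frac{2}{3} - \frac{D}{9}\right)$)
$\frac{\left(-1\right) 4706}{k} + \frac{H{\left(-40,-2 \right)}}{1671} = \frac{\left(-1\right) 4706}{- \frac{829}{4}} + \frac{7 \left(-2\right) + \frac{2}{3} \left(-40\right) - \left(- \frac{2}{9}\right) \left(-40\right)}{1671} = \left(-4706\right) \left(- \frac{4}{829}\right) + \left(-14 - \frac{80}{3} - \frac{80}{9}\right) \frac{1}{1671} = \frac{18824}{829} - \frac{446}{15039} = \frac{282724402}{12467331}$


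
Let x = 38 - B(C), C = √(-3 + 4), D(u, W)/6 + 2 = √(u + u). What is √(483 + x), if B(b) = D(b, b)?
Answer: √(533 - 6*√2) ≈ 22.902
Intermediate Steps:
D(u, W) = -12 + 6*√2*√u (D(u, W) = -12 + 6*√(u + u) = -12 + 6*√(2*u) = -12 + 6*(√2*√u) = -12 + 6*√2*√u)
C = 1 (C = √1 = 1)
B(b) = -12 + 6*√2*√b
x = 50 - 6*√2 (x = 38 - (-12 + 6*√2*√1) = 38 - (-12 + 6*√2*1) = 38 - (-12 + 6*√2) = 38 + (12 - 6*√2) = 50 - 6*√2 ≈ 41.515)
√(483 + x) = √(483 + (50 - 6*√2)) = √(533 - 6*√2)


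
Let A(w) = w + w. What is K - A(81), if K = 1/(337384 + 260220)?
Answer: -96811847/597604 ≈ -162.00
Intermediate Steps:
A(w) = 2*w
K = 1/597604 ≈ 1.6733e-6
K - A(81) = 1/597604 - 2*81 = 1/597604 - 1*162 = 1/597604 - 162 = -96811847/597604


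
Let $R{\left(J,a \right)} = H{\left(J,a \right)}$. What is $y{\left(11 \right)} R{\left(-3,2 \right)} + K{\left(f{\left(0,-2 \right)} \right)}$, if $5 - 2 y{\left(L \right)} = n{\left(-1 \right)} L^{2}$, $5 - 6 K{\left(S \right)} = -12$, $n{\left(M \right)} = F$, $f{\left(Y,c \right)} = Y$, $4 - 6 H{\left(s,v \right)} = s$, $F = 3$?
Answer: $-206$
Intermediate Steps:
$H{\left(s,v \right)} = \frac{2}{3} - \frac{s}{6}$
$R{\left(J,a \right)} = \frac{2}{3} - \frac{J}{6}$
$n{\left(M \right)} = 3$
$K{\left(S \right)} = \frac{17}{6}$ ($K{\left(S \right)} = \frac{5}{6} - -2 = \frac{5}{6} + 2 = \frac{17}{6}$)
$y{\left(L \right)} = \frac{5}{2} - \frac{3 L^{2}}{2}$
$y{\left(11 \right)} R{\left(-3,2 \right)} + K{\left(f{\left(0,-2 \right)} \right)} = \left(\frac{5}{2} - \frac{3 \cdot 11^{2}}{2}\right) \left(\frac{2}{3} - - \frac{1}{2}\right) + \frac{17}{6} = \left(\frac{5}{2} - \frac{363}{2}\right) \left(\frac{2}{3} + \frac{1}{2}\right) + \frac{17}{6} = \left(\frac{5}{2} - \frac{363}{2}\right) \frac{7}{6} + \frac{17}{6} = \left(-179\right) \frac{7}{6} + \frac{17}{6} = - \frac{1253}{6} + \frac{17}{6} = -206$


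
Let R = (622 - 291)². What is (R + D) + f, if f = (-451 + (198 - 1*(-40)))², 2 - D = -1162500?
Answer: 1317432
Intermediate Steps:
D = 1162502 (D = 2 - 1*(-1162500) = 2 + 1162500 = 1162502)
f = 45369 (f = (-451 + (198 + 40))² = (-451 + 238)² = (-213)² = 45369)
R = 109561 (R = 331² = 109561)
(R + D) + f = (109561 + 1162502) + 45369 = 1272063 + 45369 = 1317432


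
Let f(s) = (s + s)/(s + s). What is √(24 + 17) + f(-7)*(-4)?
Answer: -4 + √41 ≈ 2.4031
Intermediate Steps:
f(s) = 1 (f(s) = (2*s)/((2*s)) = (2*s)*(1/(2*s)) = 1)
√(24 + 17) + f(-7)*(-4) = √(24 + 17) + 1*(-4) = √41 - 4 = -4 + √41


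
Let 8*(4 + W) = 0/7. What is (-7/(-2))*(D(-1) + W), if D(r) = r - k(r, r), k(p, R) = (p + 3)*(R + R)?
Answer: -7/2 ≈ -3.5000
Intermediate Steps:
k(p, R) = 2*R*(3 + p) (k(p, R) = (3 + p)*(2*R) = 2*R*(3 + p))
D(r) = r - 2*r*(3 + r)
W = -4 (W = -4 + (0/7)/8 = -4 + (0*(⅐))/8 = -4 + (⅛)*0 = -4 + 0 = -4)
(-7/(-2))*(D(-1) + W) = (-7/(-2))*(-(-5 - 2*(-1)) - 4) = (-7*(-½))*(-(-5 + 2) - 4) = 7*(-1*(-3) - 4)/2 = 7*(3 - 4)/2 = (7/2)*(-1) = -7/2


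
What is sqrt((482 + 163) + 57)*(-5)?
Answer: -15*sqrt(78) ≈ -132.48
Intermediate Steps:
sqrt((482 + 163) + 57)*(-5) = sqrt(645 + 57)*(-5) = sqrt(702)*(-5) = (3*sqrt(78))*(-5) = -15*sqrt(78)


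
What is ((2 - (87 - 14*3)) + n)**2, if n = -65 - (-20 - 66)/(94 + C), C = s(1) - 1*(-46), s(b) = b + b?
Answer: 58140625/5041 ≈ 11534.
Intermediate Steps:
s(b) = 2*b
C = 48 (C = 2*1 - 1*(-46) = 2 + 46 = 48)
n = -4572/71 (n = -65 - (-20 - 66)/(94 + 48) = -65 - (-86)/142 = -65 - 1*(-43/71) = -65 + 43/71 = -4572/71 ≈ -64.394)
((2 - (87 - 14*3)) + n)**2 = ((2 - (87 - 14*3)) - 4572/71)**2 = ((2 - (87 - 42)) - 4572/71)**2 = ((2 - 1*45) - 4572/71)**2 = ((2 - 45) - 4572/71)**2 = (-43 - 4572/71)**2 = (-7625/71)**2 = 58140625/5041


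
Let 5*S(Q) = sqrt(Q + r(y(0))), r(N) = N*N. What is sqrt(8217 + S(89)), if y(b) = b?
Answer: sqrt(205425 + 5*sqrt(89))/5 ≈ 90.658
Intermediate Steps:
r(N) = N**2
S(Q) = sqrt(Q)/5 (S(Q) = sqrt(Q + 0**2)/5 = sqrt(Q + 0)/5 = sqrt(Q)/5)
sqrt(8217 + S(89)) = sqrt(8217 + sqrt(89)/5)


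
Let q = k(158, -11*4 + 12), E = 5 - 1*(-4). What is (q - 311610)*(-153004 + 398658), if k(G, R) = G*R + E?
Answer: -77788058678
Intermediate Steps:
E = 9 (E = 5 + 4 = 9)
k(G, R) = 9 + G*R (k(G, R) = G*R + 9 = 9 + G*R)
q = -5047 (q = 9 + 158*(-11*4 + 12) = 9 + 158*(-44 + 12) = 9 + 158*(-32) = 9 - 5056 = -5047)
(q - 311610)*(-153004 + 398658) = (-5047 - 311610)*(-153004 + 398658) = -316657*245654 = -77788058678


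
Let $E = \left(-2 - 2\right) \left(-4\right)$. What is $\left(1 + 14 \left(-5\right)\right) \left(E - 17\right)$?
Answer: $69$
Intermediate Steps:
$E = 16$ ($E = \left(-4\right) \left(-4\right) = 16$)
$\left(1 + 14 \left(-5\right)\right) \left(E - 17\right) = \left(1 + 14 \left(-5\right)\right) \left(16 - 17\right) = \left(1 - 70\right) \left(16 - 17\right) = \left(-69\right) \left(-1\right) = 69$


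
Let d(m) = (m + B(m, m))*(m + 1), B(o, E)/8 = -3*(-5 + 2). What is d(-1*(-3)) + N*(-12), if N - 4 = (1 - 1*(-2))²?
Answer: 144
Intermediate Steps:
B(o, E) = 72 (B(o, E) = 8*(-3*(-5 + 2)) = 8*(-3*(-3)) = 8*9 = 72)
d(m) = (1 + m)*(72 + m) (d(m) = (m + 72)*(m + 1) = (72 + m)*(1 + m) = (1 + m)*(72 + m))
N = 13 (N = 4 + (1 - 1*(-2))² = 4 + (1 + 2)² = 4 + 3² = 4 + 9 = 13)
d(-1*(-3)) + N*(-12) = (72 + (-1*(-3))² + 73*(-1*(-3))) + 13*(-12) = (72 + 3² + 73*3) - 156 = (72 + 9 + 219) - 156 = 300 - 156 = 144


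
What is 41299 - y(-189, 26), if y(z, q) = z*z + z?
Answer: 5767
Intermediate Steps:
y(z, q) = z + z² (y(z, q) = z² + z = z + z²)
41299 - y(-189, 26) = 41299 - (-189)*(1 - 189) = 41299 - (-189)*(-188) = 41299 - 1*35532 = 41299 - 35532 = 5767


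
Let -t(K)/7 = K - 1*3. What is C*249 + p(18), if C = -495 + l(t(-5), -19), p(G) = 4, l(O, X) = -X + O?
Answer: -104576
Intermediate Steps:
t(K) = 21 - 7*K (t(K) = -7*(K - 1*3) = -7*(K - 3) = -7*(-3 + K) = 21 - 7*K)
l(O, X) = O - X
C = -420 (C = -495 + ((21 - 7*(-5)) - 1*(-19)) = -495 + ((21 + 35) + 19) = -495 + (56 + 19) = -495 + 75 = -420)
C*249 + p(18) = -420*249 + 4 = -104580 + 4 = -104576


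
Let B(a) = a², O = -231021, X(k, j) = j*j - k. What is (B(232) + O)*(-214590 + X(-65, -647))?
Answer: -36163072548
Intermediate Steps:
X(k, j) = j² - k
(B(232) + O)*(-214590 + X(-65, -647)) = (232² - 231021)*(-214590 + ((-647)² - 1*(-65))) = (53824 - 231021)*(-214590 + (418609 + 65)) = -177197*(-214590 + 418674) = -177197*204084 = -36163072548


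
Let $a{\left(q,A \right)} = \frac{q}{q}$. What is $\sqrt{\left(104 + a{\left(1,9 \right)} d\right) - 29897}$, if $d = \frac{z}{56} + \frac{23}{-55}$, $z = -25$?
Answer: $\frac{i \sqrt{70659129310}}{1540} \approx 172.61 i$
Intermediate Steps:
$d = - \frac{2663}{3080}$ ($d = - \frac{25}{56} + \frac{23}{-55} = \left(-25\right) \frac{1}{56} + 23 \left(- \frac{1}{55}\right) = - \frac{25}{56} - \frac{23}{55} = - \frac{2663}{3080} \approx -0.86461$)
$a{\left(q,A \right)} = 1$
$\sqrt{\left(104 + a{\left(1,9 \right)} d\right) - 29897} = \sqrt{\left(104 + 1 \left(- \frac{2663}{3080}\right)\right) - 29897} = \sqrt{\left(104 - \frac{2663}{3080}\right) - 29897} = \sqrt{\frac{317657}{3080} - 29897} = \sqrt{- \frac{91765103}{3080}} = \frac{i \sqrt{70659129310}}{1540}$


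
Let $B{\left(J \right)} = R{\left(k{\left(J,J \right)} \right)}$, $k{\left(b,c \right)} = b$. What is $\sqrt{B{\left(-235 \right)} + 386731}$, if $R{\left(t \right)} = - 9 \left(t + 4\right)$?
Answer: $\sqrt{388810} \approx 623.55$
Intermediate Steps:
$R{\left(t \right)} = -36 - 9 t$ ($R{\left(t \right)} = - 9 \left(4 + t\right) = -36 - 9 t$)
$B{\left(J \right)} = -36 - 9 J$
$\sqrt{B{\left(-235 \right)} + 386731} = \sqrt{\left(-36 - -2115\right) + 386731} = \sqrt{\left(-36 + 2115\right) + 386731} = \sqrt{2079 + 386731} = \sqrt{388810}$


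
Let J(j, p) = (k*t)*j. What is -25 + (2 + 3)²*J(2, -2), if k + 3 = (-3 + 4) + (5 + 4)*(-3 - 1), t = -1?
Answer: 1875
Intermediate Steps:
k = -38 (k = -3 + ((-3 + 4) + (5 + 4)*(-3 - 1)) = -3 + (1 + 9*(-4)) = -3 + (1 - 36) = -3 - 35 = -38)
J(j, p) = 38*j (J(j, p) = (-38*(-1))*j = 38*j)
-25 + (2 + 3)²*J(2, -2) = -25 + (2 + 3)²*(38*2) = -25 + 5²*76 = -25 + 25*76 = -25 + 1900 = 1875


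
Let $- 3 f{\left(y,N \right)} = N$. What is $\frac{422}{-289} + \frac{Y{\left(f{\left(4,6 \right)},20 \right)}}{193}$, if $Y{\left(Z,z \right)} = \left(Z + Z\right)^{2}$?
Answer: $- \frac{76822}{55777} \approx -1.3773$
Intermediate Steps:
$f{\left(y,N \right)} = - \frac{N}{3}$
$Y{\left(Z,z \right)} = 4 Z^{2}$ ($Y{\left(Z,z \right)} = \left(2 Z\right)^{2} = 4 Z^{2}$)
$\frac{422}{-289} + \frac{Y{\left(f{\left(4,6 \right)},20 \right)}}{193} = \frac{422}{-289} + \frac{4 \left(\left(- \frac{1}{3}\right) 6\right)^{2}}{193} = 422 \left(- \frac{1}{289}\right) + 4 \left(-2\right)^{2} \cdot \frac{1}{193} = - \frac{422}{289} + 4 \cdot 4 \cdot \frac{1}{193} = - \frac{422}{289} + 16 \cdot \frac{1}{193} = - \frac{422}{289} + \frac{16}{193} = - \frac{76822}{55777}$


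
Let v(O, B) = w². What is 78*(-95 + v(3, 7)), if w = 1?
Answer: -7332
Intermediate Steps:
v(O, B) = 1 (v(O, B) = 1² = 1)
78*(-95 + v(3, 7)) = 78*(-95 + 1) = 78*(-94) = -7332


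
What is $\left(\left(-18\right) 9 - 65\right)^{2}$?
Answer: $51529$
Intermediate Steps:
$\left(\left(-18\right) 9 - 65\right)^{2} = \left(-162 - 65\right)^{2} = \left(-227\right)^{2} = 51529$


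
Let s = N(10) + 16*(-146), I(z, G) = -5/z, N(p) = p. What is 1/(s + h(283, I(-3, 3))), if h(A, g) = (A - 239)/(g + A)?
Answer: -427/993136 ≈ -0.00042995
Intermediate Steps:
h(A, g) = (-239 + A)/(A + g)
s = -2326 (s = 10 + 16*(-146) = 10 - 2336 = -2326)
1/(s + h(283, I(-3, 3))) = 1/(-2326 + (-239 + 283)/(283 - 5/(-3))) = 1/(-2326 + 44/(283 - 5*(-1/3))) = 1/(-2326 + 44/(283 + 5/3)) = 1/(-2326 + 44/(854/3)) = 1/(-2326 + (3/854)*44) = 1/(-2326 + 66/427) = 1/(-993136/427) = -427/993136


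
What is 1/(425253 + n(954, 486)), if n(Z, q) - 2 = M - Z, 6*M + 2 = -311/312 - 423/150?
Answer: 46800/19857241429 ≈ 2.3568e-6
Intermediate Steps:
M = -45371/46800 (M = -⅓ + (-311/312 - 423/150)/6 = -⅓ + (-311*1/312 - 423*1/150)/6 = -⅓ + (-311/312 - 141/50)/6 = -⅓ + (⅙)*(-29771/7800) = -⅓ - 29771/46800 = -45371/46800 ≈ -0.96947)
n(Z, q) = 48229/46800 - Z (n(Z, q) = 2 + (-45371/46800 - Z) = 48229/46800 - Z)
1/(425253 + n(954, 486)) = 1/(425253 + (48229/46800 - 1*954)) = 1/(425253 + (48229/46800 - 954)) = 1/(425253 - 44598971/46800) = 1/(19857241429/46800) = 46800/19857241429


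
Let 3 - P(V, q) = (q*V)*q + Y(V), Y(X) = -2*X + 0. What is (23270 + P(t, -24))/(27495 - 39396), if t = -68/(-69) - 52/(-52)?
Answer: -1527199/821169 ≈ -1.8598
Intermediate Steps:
Y(X) = -2*X
t = 137/69 (t = -68*(-1/69) - 52*(-1/52) = 68/69 + 1 = 137/69 ≈ 1.9855)
P(V, q) = 3 + 2*V - V*q² (P(V, q) = 3 - ((q*V)*q - 2*V) = 3 - ((V*q)*q - 2*V) = 3 - (V*q² - 2*V) = 3 - (-2*V + V*q²) = 3 + (2*V - V*q²) = 3 + 2*V - V*q²)
(23270 + P(t, -24))/(27495 - 39396) = (23270 + (3 + 2*(137/69) - 1*137/69*(-24)²))/(27495 - 39396) = (23270 + (3 + 274/69 - 1*137/69*576))/(-11901) = (23270 + (3 + 274/69 - 26304/23))*(-1/11901) = (23270 - 78431/69)*(-1/11901) = (1527199/69)*(-1/11901) = -1527199/821169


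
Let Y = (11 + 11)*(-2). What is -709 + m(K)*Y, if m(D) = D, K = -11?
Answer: -225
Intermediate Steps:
Y = -44 (Y = 22*(-2) = -44)
-709 + m(K)*Y = -709 - 11*(-44) = -709 + 484 = -225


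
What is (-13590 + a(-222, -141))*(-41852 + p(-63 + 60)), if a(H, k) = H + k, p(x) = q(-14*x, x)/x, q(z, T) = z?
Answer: 584156298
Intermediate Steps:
p(x) = -14 (p(x) = (-14*x)/x = -14)
(-13590 + a(-222, -141))*(-41852 + p(-63 + 60)) = (-13590 + (-222 - 141))*(-41852 - 14) = (-13590 - 363)*(-41866) = -13953*(-41866) = 584156298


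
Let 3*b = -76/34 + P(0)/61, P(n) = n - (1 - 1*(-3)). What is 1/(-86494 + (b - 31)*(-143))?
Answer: -3111/254950573 ≈ -1.2202e-5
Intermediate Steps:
P(n) = -4 + n (P(n) = n - (1 + 3) = n - 1*4 = n - 4 = -4 + n)
b = -2386/3111 (b = (-76/34 + (-4 + 0)/61)/3 = (-76*1/34 - 4*1/61)/3 = (-38/17 - 4/61)/3 = (1/3)*(-2386/1037) = -2386/3111 ≈ -0.76696)
1/(-86494 + (b - 31)*(-143)) = 1/(-86494 + (-2386/3111 - 31)*(-143)) = 1/(-86494 - 98827/3111*(-143)) = 1/(-86494 + 14132261/3111) = 1/(-254950573/3111) = -3111/254950573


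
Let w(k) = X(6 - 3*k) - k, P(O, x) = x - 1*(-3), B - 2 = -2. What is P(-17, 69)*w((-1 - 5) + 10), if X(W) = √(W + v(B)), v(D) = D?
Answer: -288 + 72*I*√6 ≈ -288.0 + 176.36*I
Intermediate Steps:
B = 0 (B = 2 - 2 = 0)
X(W) = √W (X(W) = √(W + 0) = √W)
P(O, x) = 3 + x (P(O, x) = x + 3 = 3 + x)
w(k) = √(6 - 3*k) - k
P(-17, 69)*w((-1 - 5) + 10) = (3 + 69)*(√(6 - 3*((-1 - 5) + 10)) - ((-1 - 5) + 10)) = 72*(√(6 - 3*(-6 + 10)) - (-6 + 10)) = 72*(√(6 - 3*4) - 1*4) = 72*(√(6 - 12) - 4) = 72*(√(-6) - 4) = 72*(I*√6 - 4) = 72*(-4 + I*√6) = -288 + 72*I*√6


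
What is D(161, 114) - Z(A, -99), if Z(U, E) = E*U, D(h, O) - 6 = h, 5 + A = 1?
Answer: -229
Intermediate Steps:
A = -4 (A = -5 + 1 = -4)
D(h, O) = 6 + h
D(161, 114) - Z(A, -99) = (6 + 161) - (-99)*(-4) = 167 - 1*396 = 167 - 396 = -229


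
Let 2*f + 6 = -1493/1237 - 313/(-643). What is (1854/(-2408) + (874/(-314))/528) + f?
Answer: -82070451163907/19846354433136 ≈ -4.1353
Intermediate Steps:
f = -2672582/795391 (f = -3 + (-1493/1237 - 313/(-643))/2 = -3 + (-1493*1/1237 - 313*(-1/643))/2 = -3 + (-1493/1237 + 313/643)/2 = -3 + (1/2)*(-572818/795391) = -3 - 286409/795391 = -2672582/795391 ≈ -3.3601)
(1854/(-2408) + (874/(-314))/528) + f = (1854/(-2408) + (874/(-314))/528) - 2672582/795391 = (1854*(-1/2408) + (874*(-1/314))*(1/528)) - 2672582/795391 = (-927/1204 - 437/157*1/528) - 2672582/795391 = (-927/1204 - 437/82896) - 2672582/795391 = -19342685/24951696 - 2672582/795391 = -82070451163907/19846354433136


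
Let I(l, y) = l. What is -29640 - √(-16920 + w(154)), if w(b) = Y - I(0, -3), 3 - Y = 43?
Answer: -29640 - 8*I*√265 ≈ -29640.0 - 130.23*I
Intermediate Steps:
Y = -40 (Y = 3 - 1*43 = 3 - 43 = -40)
w(b) = -40 (w(b) = -40 - 1*0 = -40 + 0 = -40)
-29640 - √(-16920 + w(154)) = -29640 - √(-16920 - 40) = -29640 - √(-16960) = -29640 - 8*I*√265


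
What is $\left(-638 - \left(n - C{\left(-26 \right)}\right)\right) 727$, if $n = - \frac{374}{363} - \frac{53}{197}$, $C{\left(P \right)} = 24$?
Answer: $- \frac{2895762409}{6501} \approx -4.4543 \cdot 10^{5}$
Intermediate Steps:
$n = - \frac{8447}{6501}$ ($n = \left(-374\right) \frac{1}{363} - \frac{53}{197} = - \frac{34}{33} - \frac{53}{197} = - \frac{8447}{6501} \approx -1.2993$)
$\left(-638 - \left(n - C{\left(-26 \right)}\right)\right) 727 = \left(-638 + \left(24 - - \frac{8447}{6501}\right)\right) 727 = \left(-638 + \left(24 + \frac{8447}{6501}\right)\right) 727 = \left(-638 + \frac{164471}{6501}\right) 727 = \left(- \frac{3983167}{6501}\right) 727 = - \frac{2895762409}{6501}$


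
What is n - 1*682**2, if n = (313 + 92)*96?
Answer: -426244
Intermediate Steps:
n = 38880 (n = 405*96 = 38880)
n - 1*682**2 = 38880 - 1*682**2 = 38880 - 1*465124 = 38880 - 465124 = -426244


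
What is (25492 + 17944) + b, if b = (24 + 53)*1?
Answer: 43513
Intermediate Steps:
b = 77 (b = 77*1 = 77)
(25492 + 17944) + b = (25492 + 17944) + 77 = 43436 + 77 = 43513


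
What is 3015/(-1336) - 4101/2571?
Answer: -4410167/1144952 ≈ -3.8518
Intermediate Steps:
3015/(-1336) - 4101/2571 = 3015*(-1/1336) - 4101*1/2571 = -3015/1336 - 1367/857 = -4410167/1144952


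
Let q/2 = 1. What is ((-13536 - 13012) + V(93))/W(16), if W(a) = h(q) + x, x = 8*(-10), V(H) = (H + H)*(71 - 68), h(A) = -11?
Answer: 25990/91 ≈ 285.60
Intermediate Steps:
q = 2 (q = 2*1 = 2)
V(H) = 6*H (V(H) = (2*H)*3 = 6*H)
x = -80
W(a) = -91 (W(a) = -11 - 80 = -91)
((-13536 - 13012) + V(93))/W(16) = ((-13536 - 13012) + 6*93)/(-91) = (-26548 + 558)*(-1/91) = -25990*(-1/91) = 25990/91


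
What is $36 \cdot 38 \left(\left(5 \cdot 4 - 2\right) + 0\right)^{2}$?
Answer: $443232$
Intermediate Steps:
$36 \cdot 38 \left(\left(5 \cdot 4 - 2\right) + 0\right)^{2} = 1368 \left(\left(20 - 2\right) + 0\right)^{2} = 1368 \left(18 + 0\right)^{2} = 1368 \cdot 18^{2} = 1368 \cdot 324 = 443232$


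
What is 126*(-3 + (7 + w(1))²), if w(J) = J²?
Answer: 7686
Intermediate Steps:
126*(-3 + (7 + w(1))²) = 126*(-3 + (7 + 1²)²) = 126*(-3 + (7 + 1)²) = 126*(-3 + 8²) = 126*(-3 + 64) = 126*61 = 7686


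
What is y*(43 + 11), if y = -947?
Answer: -51138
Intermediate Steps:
y*(43 + 11) = -947*(43 + 11) = -947*54 = -51138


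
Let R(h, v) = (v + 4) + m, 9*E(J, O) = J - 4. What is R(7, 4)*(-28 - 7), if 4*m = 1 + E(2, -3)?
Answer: -10325/36 ≈ -286.81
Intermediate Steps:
E(J, O) = -4/9 + J/9 (E(J, O) = (J - 4)/9 = (-4 + J)/9 = -4/9 + J/9)
m = 7/36 (m = (1 + (-4/9 + (⅑)*2))/4 = (1 + (-4/9 + 2/9))/4 = (1 - 2/9)/4 = (¼)*(7/9) = 7/36 ≈ 0.19444)
R(h, v) = 151/36 + v (R(h, v) = (v + 4) + 7/36 = (4 + v) + 7/36 = 151/36 + v)
R(7, 4)*(-28 - 7) = (151/36 + 4)*(-28 - 7) = (295/36)*(-35) = -10325/36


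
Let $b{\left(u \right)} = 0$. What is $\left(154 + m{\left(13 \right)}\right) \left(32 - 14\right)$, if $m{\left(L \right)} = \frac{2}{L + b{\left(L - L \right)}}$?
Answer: $\frac{36072}{13} \approx 2774.8$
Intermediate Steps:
$m{\left(L \right)} = \frac{2}{L}$ ($m{\left(L \right)} = \frac{2}{L + 0} = \frac{2}{L}$)
$\left(154 + m{\left(13 \right)}\right) \left(32 - 14\right) = \left(154 + \frac{2}{13}\right) \left(32 - 14\right) = \left(154 + 2 \cdot \frac{1}{13}\right) \left(32 - 14\right) = \left(154 + \frac{2}{13}\right) 18 = \frac{2004}{13} \cdot 18 = \frac{36072}{13}$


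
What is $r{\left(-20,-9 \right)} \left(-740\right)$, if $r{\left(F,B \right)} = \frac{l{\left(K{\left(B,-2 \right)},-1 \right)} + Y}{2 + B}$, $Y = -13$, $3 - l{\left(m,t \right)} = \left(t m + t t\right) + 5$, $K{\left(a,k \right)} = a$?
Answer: $- \frac{18500}{7} \approx -2642.9$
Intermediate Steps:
$l{\left(m,t \right)} = -2 - t^{2} - m t$ ($l{\left(m,t \right)} = 3 - \left(\left(t m + t t\right) + 5\right) = 3 - \left(\left(m t + t^{2}\right) + 5\right) = 3 - \left(\left(t^{2} + m t\right) + 5\right) = 3 - \left(5 + t^{2} + m t\right) = -2 - t^{2} - m t$)
$r{\left(F,B \right)} = \frac{-16 + B}{2 + B}$ ($r{\left(F,B \right)} = \frac{\left(-2 - \left(-1\right)^{2} - B \left(-1\right)\right) - 13}{2 + B} = \frac{\left(-2 - 1 + B\right) - 13}{2 + B} = \frac{\left(-3 + B\right) - 13}{2 + B} = \frac{-16 + B}{2 + B}$)
$r{\left(-20,-9 \right)} \left(-740\right) = \frac{-16 - 9}{2 - 9} \left(-740\right) = \frac{1}{-7} \left(-25\right) \left(-740\right) = \left(- \frac{1}{7}\right) \left(-25\right) \left(-740\right) = \frac{25}{7} \left(-740\right) = - \frac{18500}{7}$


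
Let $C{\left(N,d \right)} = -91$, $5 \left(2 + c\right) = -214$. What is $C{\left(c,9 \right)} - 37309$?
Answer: $-37400$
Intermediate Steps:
$c = - \frac{224}{5}$ ($c = -2 + \frac{1}{5} \left(-214\right) = -2 - \frac{214}{5} = - \frac{224}{5} \approx -44.8$)
$C{\left(c,9 \right)} - 37309 = -91 - 37309 = -37400$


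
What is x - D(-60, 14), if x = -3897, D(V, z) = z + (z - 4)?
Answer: -3921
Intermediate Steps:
D(V, z) = -4 + 2*z (D(V, z) = z + (-4 + z) = -4 + 2*z)
x - D(-60, 14) = -3897 - (-4 + 2*14) = -3897 - (-4 + 28) = -3897 - 1*24 = -3897 - 24 = -3921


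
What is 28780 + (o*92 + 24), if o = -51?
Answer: 24112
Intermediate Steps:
28780 + (o*92 + 24) = 28780 + (-51*92 + 24) = 28780 + (-4692 + 24) = 28780 - 4668 = 24112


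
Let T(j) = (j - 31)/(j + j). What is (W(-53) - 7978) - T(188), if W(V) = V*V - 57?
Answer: -1965133/376 ≈ -5226.4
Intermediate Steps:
W(V) = -57 + V² (W(V) = V² - 57 = -57 + V²)
T(j) = (-31 + j)/(2*j) (T(j) = (-31 + j)/((2*j)) = (-31 + j)*(1/(2*j)) = (-31 + j)/(2*j))
(W(-53) - 7978) - T(188) = ((-57 + (-53)²) - 7978) - (-31 + 188)/(2*188) = ((-57 + 2809) - 7978) - 157/(2*188) = (2752 - 7978) - 1*157/376 = -5226 - 157/376 = -1965133/376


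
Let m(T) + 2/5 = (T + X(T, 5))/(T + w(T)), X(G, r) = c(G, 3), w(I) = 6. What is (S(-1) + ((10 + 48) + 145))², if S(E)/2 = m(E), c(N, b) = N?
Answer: 1014049/25 ≈ 40562.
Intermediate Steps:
X(G, r) = G
m(T) = -⅖ + 2*T/(6 + T) (m(T) = -⅖ + (T + T)/(T + 6) = -⅖ + (2*T)/(6 + T) = -⅖ + 2*T/(6 + T))
S(E) = 8*(-3 + 2*E)/(5*(6 + E)) (S(E) = 2*(4*(-3 + 2*E)/(5*(6 + E))) = 8*(-3 + 2*E)/(5*(6 + E)))
(S(-1) + ((10 + 48) + 145))² = (8*(-3 + 2*(-1))/(5*(6 - 1)) + ((10 + 48) + 145))² = ((8/5)*(-3 - 2)/5 + (58 + 145))² = ((8/5)*(⅕)*(-5) + 203)² = (-8/5 + 203)² = (1007/5)² = 1014049/25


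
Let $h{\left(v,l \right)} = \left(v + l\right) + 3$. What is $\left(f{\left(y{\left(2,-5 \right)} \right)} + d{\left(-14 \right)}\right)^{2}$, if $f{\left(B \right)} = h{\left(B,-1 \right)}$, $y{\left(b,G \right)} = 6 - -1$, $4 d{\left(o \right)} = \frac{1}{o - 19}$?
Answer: $\frac{1408969}{17424} \approx 80.864$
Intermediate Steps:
$d{\left(o \right)} = \frac{1}{4 \left(-19 + o\right)}$ ($d{\left(o \right)} = \frac{1}{4 \left(o - 19\right)} = \frac{1}{4 \left(-19 + o\right)}$)
$y{\left(b,G \right)} = 7$ ($y{\left(b,G \right)} = 6 + 1 = 7$)
$h{\left(v,l \right)} = 3 + l + v$ ($h{\left(v,l \right)} = \left(l + v\right) + 3 = 3 + l + v$)
$f{\left(B \right)} = 2 + B$ ($f{\left(B \right)} = 3 - 1 + B = 2 + B$)
$\left(f{\left(y{\left(2,-5 \right)} \right)} + d{\left(-14 \right)}\right)^{2} = \left(\left(2 + 7\right) + \frac{1}{4 \left(-19 - 14\right)}\right)^{2} = \left(9 + \frac{1}{4 \left(-33\right)}\right)^{2} = \left(9 + \frac{1}{4} \left(- \frac{1}{33}\right)\right)^{2} = \left(9 - \frac{1}{132}\right)^{2} = \left(\frac{1187}{132}\right)^{2} = \frac{1408969}{17424}$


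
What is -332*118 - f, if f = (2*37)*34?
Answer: -41692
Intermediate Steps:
f = 2516 (f = 74*34 = 2516)
-332*118 - f = -332*118 - 1*2516 = -39176 - 2516 = -41692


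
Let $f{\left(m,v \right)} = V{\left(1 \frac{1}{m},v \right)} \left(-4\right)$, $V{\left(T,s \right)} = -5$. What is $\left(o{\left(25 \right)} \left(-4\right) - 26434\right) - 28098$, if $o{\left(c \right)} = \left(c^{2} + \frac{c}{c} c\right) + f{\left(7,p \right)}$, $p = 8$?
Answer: $-57212$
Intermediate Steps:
$f{\left(m,v \right)} = 20$ ($f{\left(m,v \right)} = \left(-5\right) \left(-4\right) = 20$)
$o{\left(c \right)} = 20 + c + c^{2}$ ($o{\left(c \right)} = \left(c^{2} + \frac{c}{c} c\right) + 20 = \left(c^{2} + 1 c\right) + 20 = \left(c^{2} + c\right) + 20 = \left(c + c^{2}\right) + 20 = 20 + c + c^{2}$)
$\left(o{\left(25 \right)} \left(-4\right) - 26434\right) - 28098 = \left(\left(20 + 25 + 25^{2}\right) \left(-4\right) - 26434\right) - 28098 = \left(\left(20 + 25 + 625\right) \left(-4\right) - 26434\right) - 28098 = \left(670 \left(-4\right) - 26434\right) - 28098 = \left(-2680 - 26434\right) - 28098 = -29114 - 28098 = -57212$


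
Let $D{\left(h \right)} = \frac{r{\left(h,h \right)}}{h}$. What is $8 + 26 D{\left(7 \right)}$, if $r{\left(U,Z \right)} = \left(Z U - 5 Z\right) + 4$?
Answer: $\frac{524}{7} \approx 74.857$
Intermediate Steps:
$r{\left(U,Z \right)} = 4 - 5 Z + U Z$ ($r{\left(U,Z \right)} = \left(U Z - 5 Z\right) + 4 = \left(- 5 Z + U Z\right) + 4 = 4 - 5 Z + U Z$)
$D{\left(h \right)} = \frac{4 + h^{2} - 5 h}{h}$ ($D{\left(h \right)} = \frac{4 - 5 h + h h}{h} = \frac{4 - 5 h + h^{2}}{h} = \frac{4 + h^{2} - 5 h}{h}$)
$8 + 26 D{\left(7 \right)} = 8 + 26 \left(-5 + 7 + \frac{4}{7}\right) = 8 + 26 \cdot \frac{18}{7} = 8 + \frac{468}{7} = \frac{524}{7}$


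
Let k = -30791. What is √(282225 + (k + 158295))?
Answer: √409729 ≈ 640.10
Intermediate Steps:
√(282225 + (k + 158295)) = √(282225 + (-30791 + 158295)) = √(282225 + 127504) = √409729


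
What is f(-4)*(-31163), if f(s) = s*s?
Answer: -498608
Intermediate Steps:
f(s) = s**2
f(-4)*(-31163) = (-4)**2*(-31163) = 16*(-31163) = -498608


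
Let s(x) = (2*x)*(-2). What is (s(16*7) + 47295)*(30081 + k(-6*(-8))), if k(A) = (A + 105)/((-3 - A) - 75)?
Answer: 19728068099/14 ≈ 1.4091e+9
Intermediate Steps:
s(x) = -4*x
k(A) = (105 + A)/(-78 - A)
(s(16*7) + 47295)*(30081 + k(-6*(-8))) = (-64*7 + 47295)*(30081 + (-105 - (-6)*(-8))/(78 - 6*(-8))) = (-4*112 + 47295)*(30081 + (-105 - 1*48)/(78 + 48)) = (-448 + 47295)*(30081 + (-105 - 48)/126) = 46847*(30081 + (1/126)*(-153)) = 46847*(30081 - 17/14) = 46847*(421117/14) = 19728068099/14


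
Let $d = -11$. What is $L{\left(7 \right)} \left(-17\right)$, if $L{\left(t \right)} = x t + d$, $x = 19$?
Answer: $-2074$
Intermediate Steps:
$L{\left(t \right)} = -11 + 19 t$ ($L{\left(t \right)} = 19 t - 11 = -11 + 19 t$)
$L{\left(7 \right)} \left(-17\right) = \left(-11 + 19 \cdot 7\right) \left(-17\right) = \left(-11 + 133\right) \left(-17\right) = 122 \left(-17\right) = -2074$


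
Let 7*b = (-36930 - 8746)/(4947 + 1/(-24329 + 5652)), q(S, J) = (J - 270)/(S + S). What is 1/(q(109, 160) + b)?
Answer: -35248737517/64279500749 ≈ -0.54837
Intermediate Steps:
q(S, J) = (-270 + J)/(2*S) (q(S, J) = (-270 + J)/((2*S)) = (-270 + J)*(1/(2*S)) = (-270 + J)/(2*S))
b = -426545326/323382913 (b = ((-36930 - 8746)/(4947 + 1/(-24329 + 5652)))/7 = (-45676/(4947 + 1/(-18677)))/7 = (-45676/(4947 - 1/18677))/7 = (-45676/92395118/18677)/7 = (-45676*18677/92395118)/7 = (1/7)*(-426545326/46197559) = -426545326/323382913 ≈ -1.3190)
1/(q(109, 160) + b) = 1/((1/2)*(-270 + 160)/109 - 426545326/323382913) = 1/((1/2)*(1/109)*(-110) - 426545326/323382913) = 1/(-55/109 - 426545326/323382913) = 1/(-64279500749/35248737517) = -35248737517/64279500749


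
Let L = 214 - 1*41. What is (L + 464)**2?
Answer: 405769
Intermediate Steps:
L = 173 (L = 214 - 41 = 173)
(L + 464)**2 = (173 + 464)**2 = 637**2 = 405769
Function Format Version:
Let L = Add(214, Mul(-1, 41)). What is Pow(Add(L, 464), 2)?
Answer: 405769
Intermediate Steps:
L = 173 (L = Add(214, -41) = 173)
Pow(Add(L, 464), 2) = Pow(Add(173, 464), 2) = Pow(637, 2) = 405769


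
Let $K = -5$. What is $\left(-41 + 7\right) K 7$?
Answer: $1190$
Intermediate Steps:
$\left(-41 + 7\right) K 7 = \left(-41 + 7\right) \left(\left(-5\right) 7\right) = \left(-34\right) \left(-35\right) = 1190$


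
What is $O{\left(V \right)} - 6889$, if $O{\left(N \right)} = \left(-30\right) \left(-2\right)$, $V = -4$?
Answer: $-6829$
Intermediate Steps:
$O{\left(N \right)} = 60$
$O{\left(V \right)} - 6889 = 60 - 6889 = -6829$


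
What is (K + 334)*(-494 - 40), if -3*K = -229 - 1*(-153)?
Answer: -191884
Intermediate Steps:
K = 76/3 (K = -(-229 - 1*(-153))/3 = -(-229 + 153)/3 = -1/3*(-76) = 76/3 ≈ 25.333)
(K + 334)*(-494 - 40) = (76/3 + 334)*(-494 - 40) = (1078/3)*(-534) = -191884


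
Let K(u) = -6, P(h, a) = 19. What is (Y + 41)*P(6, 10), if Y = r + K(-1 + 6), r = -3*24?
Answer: -703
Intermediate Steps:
r = -72
Y = -78 (Y = -72 - 6 = -78)
(Y + 41)*P(6, 10) = (-78 + 41)*19 = -37*19 = -703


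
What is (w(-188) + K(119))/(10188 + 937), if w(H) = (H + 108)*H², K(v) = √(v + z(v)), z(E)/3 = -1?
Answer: -565504/2225 + 2*√29/11125 ≈ -254.16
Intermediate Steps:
z(E) = -3 (z(E) = 3*(-1) = -3)
K(v) = √(-3 + v) (K(v) = √(v - 3) = √(-3 + v))
w(H) = H²*(108 + H) (w(H) = (108 + H)*H² = H²*(108 + H))
(w(-188) + K(119))/(10188 + 937) = ((-188)²*(108 - 188) + √(-3 + 119))/(10188 + 937) = (35344*(-80) + √116)/11125 = (-2827520 + 2*√29)*(1/11125) = -565504/2225 + 2*√29/11125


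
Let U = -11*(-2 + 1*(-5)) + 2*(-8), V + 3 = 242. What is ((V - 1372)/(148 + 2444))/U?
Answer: -1133/158112 ≈ -0.0071658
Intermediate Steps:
V = 239 (V = -3 + 242 = 239)
U = 61 (U = -11*(-2 - 5) - 16 = -11*(-7) - 16 = 77 - 16 = 61)
((V - 1372)/(148 + 2444))/U = ((239 - 1372)/(148 + 2444))/61 = -1133/2592*(1/61) = -1133*1/2592*(1/61) = -1133/2592*1/61 = -1133/158112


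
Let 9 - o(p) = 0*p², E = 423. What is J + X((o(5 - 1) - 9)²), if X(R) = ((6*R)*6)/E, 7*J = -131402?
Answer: -131402/7 ≈ -18772.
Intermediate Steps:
J = -131402/7 (J = (⅐)*(-131402) = -131402/7 ≈ -18772.)
o(p) = 9 (o(p) = 9 - 0*p² = 9 - 1*0 = 9 + 0 = 9)
X(R) = 4*R/47 (X(R) = ((6*R)*6)/423 = (36*R)*(1/423) = 4*R/47)
J + X((o(5 - 1) - 9)²) = -131402/7 + 4*(9 - 9)²/47 = -131402/7 + (4/47)*0² = -131402/7 + (4/47)*0 = -131402/7 + 0 = -131402/7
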